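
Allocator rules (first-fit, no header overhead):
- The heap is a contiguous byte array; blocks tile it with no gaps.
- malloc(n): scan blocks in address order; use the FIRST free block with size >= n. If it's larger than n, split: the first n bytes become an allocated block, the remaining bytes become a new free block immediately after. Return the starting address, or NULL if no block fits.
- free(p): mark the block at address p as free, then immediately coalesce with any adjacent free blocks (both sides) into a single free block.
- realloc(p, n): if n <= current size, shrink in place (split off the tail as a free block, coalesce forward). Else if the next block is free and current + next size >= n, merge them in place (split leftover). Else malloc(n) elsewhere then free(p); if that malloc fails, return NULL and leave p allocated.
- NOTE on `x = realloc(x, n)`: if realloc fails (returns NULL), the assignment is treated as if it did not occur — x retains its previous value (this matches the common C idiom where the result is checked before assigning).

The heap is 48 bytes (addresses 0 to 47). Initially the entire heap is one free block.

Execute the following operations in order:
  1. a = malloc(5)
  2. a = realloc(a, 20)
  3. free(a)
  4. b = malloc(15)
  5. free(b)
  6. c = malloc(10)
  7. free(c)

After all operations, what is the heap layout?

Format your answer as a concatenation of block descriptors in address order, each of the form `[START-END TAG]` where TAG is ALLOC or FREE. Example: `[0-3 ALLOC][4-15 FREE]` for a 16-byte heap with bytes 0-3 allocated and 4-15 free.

Op 1: a = malloc(5) -> a = 0; heap: [0-4 ALLOC][5-47 FREE]
Op 2: a = realloc(a, 20) -> a = 0; heap: [0-19 ALLOC][20-47 FREE]
Op 3: free(a) -> (freed a); heap: [0-47 FREE]
Op 4: b = malloc(15) -> b = 0; heap: [0-14 ALLOC][15-47 FREE]
Op 5: free(b) -> (freed b); heap: [0-47 FREE]
Op 6: c = malloc(10) -> c = 0; heap: [0-9 ALLOC][10-47 FREE]
Op 7: free(c) -> (freed c); heap: [0-47 FREE]

Answer: [0-47 FREE]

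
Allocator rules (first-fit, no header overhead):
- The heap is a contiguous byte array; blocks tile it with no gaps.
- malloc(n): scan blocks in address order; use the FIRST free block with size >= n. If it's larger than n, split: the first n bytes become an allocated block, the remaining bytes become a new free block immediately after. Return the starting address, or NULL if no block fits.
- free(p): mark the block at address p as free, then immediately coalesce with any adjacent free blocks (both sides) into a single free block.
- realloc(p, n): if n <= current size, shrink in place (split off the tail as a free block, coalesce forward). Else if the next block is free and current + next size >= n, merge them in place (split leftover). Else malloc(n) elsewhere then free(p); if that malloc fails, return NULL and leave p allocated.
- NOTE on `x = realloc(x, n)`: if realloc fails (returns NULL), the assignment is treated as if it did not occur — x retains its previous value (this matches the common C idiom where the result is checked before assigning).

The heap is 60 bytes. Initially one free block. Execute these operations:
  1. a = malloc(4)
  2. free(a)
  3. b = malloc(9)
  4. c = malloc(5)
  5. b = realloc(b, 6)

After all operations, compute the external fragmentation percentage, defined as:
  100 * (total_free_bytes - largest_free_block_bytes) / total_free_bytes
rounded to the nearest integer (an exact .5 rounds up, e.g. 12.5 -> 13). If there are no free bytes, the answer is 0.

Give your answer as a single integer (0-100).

Answer: 6

Derivation:
Op 1: a = malloc(4) -> a = 0; heap: [0-3 ALLOC][4-59 FREE]
Op 2: free(a) -> (freed a); heap: [0-59 FREE]
Op 3: b = malloc(9) -> b = 0; heap: [0-8 ALLOC][9-59 FREE]
Op 4: c = malloc(5) -> c = 9; heap: [0-8 ALLOC][9-13 ALLOC][14-59 FREE]
Op 5: b = realloc(b, 6) -> b = 0; heap: [0-5 ALLOC][6-8 FREE][9-13 ALLOC][14-59 FREE]
Free blocks: [3 46] total_free=49 largest=46 -> 100*(49-46)/49 = 300/49 ≈ 6.122 -> rounds to 6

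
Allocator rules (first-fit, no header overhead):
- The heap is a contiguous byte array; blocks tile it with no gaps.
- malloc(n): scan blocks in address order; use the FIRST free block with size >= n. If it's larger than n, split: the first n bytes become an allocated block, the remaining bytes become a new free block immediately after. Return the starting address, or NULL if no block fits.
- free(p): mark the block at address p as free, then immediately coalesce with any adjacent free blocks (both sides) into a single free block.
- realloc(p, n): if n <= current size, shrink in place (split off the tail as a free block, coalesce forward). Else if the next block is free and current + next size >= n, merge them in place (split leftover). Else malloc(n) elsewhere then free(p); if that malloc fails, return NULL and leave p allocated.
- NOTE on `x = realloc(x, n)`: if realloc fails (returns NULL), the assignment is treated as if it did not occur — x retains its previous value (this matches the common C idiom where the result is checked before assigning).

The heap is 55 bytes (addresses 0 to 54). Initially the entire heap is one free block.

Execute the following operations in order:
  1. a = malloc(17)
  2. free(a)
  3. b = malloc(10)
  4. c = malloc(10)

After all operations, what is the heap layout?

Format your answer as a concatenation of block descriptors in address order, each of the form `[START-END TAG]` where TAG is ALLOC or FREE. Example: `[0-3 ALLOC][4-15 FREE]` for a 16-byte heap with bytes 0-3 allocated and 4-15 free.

Op 1: a = malloc(17) -> a = 0; heap: [0-16 ALLOC][17-54 FREE]
Op 2: free(a) -> (freed a); heap: [0-54 FREE]
Op 3: b = malloc(10) -> b = 0; heap: [0-9 ALLOC][10-54 FREE]
Op 4: c = malloc(10) -> c = 10; heap: [0-9 ALLOC][10-19 ALLOC][20-54 FREE]

Answer: [0-9 ALLOC][10-19 ALLOC][20-54 FREE]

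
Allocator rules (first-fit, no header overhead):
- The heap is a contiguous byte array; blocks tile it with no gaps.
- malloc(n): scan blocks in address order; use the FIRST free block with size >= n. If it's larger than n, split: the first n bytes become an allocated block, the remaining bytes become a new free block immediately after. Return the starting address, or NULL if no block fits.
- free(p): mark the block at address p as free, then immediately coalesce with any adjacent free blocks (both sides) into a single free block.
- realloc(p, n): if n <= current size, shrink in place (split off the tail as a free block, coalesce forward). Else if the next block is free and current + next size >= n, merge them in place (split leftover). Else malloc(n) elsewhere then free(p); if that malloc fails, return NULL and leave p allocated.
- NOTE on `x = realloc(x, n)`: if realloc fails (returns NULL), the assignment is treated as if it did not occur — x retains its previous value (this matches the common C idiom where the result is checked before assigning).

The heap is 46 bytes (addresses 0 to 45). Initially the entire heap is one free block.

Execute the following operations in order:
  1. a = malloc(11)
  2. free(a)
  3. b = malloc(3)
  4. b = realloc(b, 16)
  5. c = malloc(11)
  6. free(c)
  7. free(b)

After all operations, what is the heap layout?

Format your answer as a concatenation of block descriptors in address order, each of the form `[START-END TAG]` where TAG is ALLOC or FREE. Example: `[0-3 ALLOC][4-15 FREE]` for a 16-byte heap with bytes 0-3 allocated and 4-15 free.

Op 1: a = malloc(11) -> a = 0; heap: [0-10 ALLOC][11-45 FREE]
Op 2: free(a) -> (freed a); heap: [0-45 FREE]
Op 3: b = malloc(3) -> b = 0; heap: [0-2 ALLOC][3-45 FREE]
Op 4: b = realloc(b, 16) -> b = 0; heap: [0-15 ALLOC][16-45 FREE]
Op 5: c = malloc(11) -> c = 16; heap: [0-15 ALLOC][16-26 ALLOC][27-45 FREE]
Op 6: free(c) -> (freed c); heap: [0-15 ALLOC][16-45 FREE]
Op 7: free(b) -> (freed b); heap: [0-45 FREE]

Answer: [0-45 FREE]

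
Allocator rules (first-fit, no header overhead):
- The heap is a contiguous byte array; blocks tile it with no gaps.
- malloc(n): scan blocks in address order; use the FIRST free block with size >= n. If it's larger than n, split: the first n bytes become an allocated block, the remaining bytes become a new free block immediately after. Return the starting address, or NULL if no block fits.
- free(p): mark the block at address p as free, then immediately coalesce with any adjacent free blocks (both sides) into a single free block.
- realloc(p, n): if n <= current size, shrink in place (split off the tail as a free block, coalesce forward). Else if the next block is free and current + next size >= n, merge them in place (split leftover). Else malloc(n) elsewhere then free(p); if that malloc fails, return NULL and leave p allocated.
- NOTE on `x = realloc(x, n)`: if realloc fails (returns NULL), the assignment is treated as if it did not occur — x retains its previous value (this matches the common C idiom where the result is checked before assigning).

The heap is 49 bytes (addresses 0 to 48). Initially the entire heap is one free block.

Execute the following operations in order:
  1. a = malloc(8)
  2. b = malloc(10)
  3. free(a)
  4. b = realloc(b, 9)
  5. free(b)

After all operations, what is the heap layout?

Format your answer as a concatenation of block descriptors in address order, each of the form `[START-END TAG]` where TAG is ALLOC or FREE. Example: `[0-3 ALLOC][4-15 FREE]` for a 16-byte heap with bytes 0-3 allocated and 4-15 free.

Op 1: a = malloc(8) -> a = 0; heap: [0-7 ALLOC][8-48 FREE]
Op 2: b = malloc(10) -> b = 8; heap: [0-7 ALLOC][8-17 ALLOC][18-48 FREE]
Op 3: free(a) -> (freed a); heap: [0-7 FREE][8-17 ALLOC][18-48 FREE]
Op 4: b = realloc(b, 9) -> b = 8; heap: [0-7 FREE][8-16 ALLOC][17-48 FREE]
Op 5: free(b) -> (freed b); heap: [0-48 FREE]

Answer: [0-48 FREE]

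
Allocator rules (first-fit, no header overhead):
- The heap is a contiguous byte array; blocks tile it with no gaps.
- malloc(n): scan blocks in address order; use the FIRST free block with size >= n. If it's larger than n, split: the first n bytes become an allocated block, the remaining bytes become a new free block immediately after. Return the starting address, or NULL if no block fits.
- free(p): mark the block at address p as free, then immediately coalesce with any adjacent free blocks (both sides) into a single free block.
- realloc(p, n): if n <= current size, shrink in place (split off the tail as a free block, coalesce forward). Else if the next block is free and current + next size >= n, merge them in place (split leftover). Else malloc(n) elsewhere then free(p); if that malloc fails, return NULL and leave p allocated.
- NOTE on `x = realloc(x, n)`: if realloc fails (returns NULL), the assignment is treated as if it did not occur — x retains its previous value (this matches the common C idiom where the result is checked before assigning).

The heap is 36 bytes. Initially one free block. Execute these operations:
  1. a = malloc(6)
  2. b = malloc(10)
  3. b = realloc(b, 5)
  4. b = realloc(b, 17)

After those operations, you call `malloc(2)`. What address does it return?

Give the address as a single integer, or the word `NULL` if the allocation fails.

Op 1: a = malloc(6) -> a = 0; heap: [0-5 ALLOC][6-35 FREE]
Op 2: b = malloc(10) -> b = 6; heap: [0-5 ALLOC][6-15 ALLOC][16-35 FREE]
Op 3: b = realloc(b, 5) -> b = 6; heap: [0-5 ALLOC][6-10 ALLOC][11-35 FREE]
Op 4: b = realloc(b, 17) -> b = 6; heap: [0-5 ALLOC][6-22 ALLOC][23-35 FREE]
malloc(2): first-fit scan over [0-5 ALLOC][6-22 ALLOC][23-35 FREE] -> 23

Answer: 23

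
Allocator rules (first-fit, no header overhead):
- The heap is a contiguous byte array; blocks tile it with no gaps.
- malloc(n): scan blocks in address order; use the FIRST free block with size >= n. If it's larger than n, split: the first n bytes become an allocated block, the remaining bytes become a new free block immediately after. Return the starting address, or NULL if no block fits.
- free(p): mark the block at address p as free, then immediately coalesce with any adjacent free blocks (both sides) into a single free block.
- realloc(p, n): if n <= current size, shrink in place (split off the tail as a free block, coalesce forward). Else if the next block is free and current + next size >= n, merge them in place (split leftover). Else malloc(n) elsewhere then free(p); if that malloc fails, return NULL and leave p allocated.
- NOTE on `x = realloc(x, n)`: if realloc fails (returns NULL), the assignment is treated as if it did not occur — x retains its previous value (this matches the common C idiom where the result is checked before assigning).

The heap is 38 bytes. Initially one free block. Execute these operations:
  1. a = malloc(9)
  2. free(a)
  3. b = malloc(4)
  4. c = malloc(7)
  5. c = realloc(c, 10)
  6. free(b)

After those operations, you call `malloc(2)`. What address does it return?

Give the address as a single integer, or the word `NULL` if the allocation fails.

Op 1: a = malloc(9) -> a = 0; heap: [0-8 ALLOC][9-37 FREE]
Op 2: free(a) -> (freed a); heap: [0-37 FREE]
Op 3: b = malloc(4) -> b = 0; heap: [0-3 ALLOC][4-37 FREE]
Op 4: c = malloc(7) -> c = 4; heap: [0-3 ALLOC][4-10 ALLOC][11-37 FREE]
Op 5: c = realloc(c, 10) -> c = 4; heap: [0-3 ALLOC][4-13 ALLOC][14-37 FREE]
Op 6: free(b) -> (freed b); heap: [0-3 FREE][4-13 ALLOC][14-37 FREE]
malloc(2): first-fit scan over [0-3 FREE][4-13 ALLOC][14-37 FREE] -> 0

Answer: 0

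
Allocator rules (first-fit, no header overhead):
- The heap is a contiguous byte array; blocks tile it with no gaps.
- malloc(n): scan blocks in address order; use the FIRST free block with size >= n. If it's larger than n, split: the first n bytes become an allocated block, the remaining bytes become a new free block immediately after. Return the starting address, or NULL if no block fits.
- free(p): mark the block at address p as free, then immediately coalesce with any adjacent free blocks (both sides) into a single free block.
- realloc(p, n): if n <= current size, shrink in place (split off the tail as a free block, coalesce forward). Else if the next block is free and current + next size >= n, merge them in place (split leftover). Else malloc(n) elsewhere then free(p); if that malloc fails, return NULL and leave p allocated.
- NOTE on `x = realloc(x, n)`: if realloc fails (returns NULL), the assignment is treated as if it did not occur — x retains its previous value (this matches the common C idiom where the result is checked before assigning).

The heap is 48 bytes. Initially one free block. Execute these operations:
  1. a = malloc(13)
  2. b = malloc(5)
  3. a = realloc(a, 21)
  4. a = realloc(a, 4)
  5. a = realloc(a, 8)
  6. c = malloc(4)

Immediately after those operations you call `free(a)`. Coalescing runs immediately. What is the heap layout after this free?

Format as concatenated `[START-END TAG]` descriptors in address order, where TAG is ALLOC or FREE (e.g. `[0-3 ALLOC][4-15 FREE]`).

Op 1: a = malloc(13) -> a = 0; heap: [0-12 ALLOC][13-47 FREE]
Op 2: b = malloc(5) -> b = 13; heap: [0-12 ALLOC][13-17 ALLOC][18-47 FREE]
Op 3: a = realloc(a, 21) -> a = 18; heap: [0-12 FREE][13-17 ALLOC][18-38 ALLOC][39-47 FREE]
Op 4: a = realloc(a, 4) -> a = 18; heap: [0-12 FREE][13-17 ALLOC][18-21 ALLOC][22-47 FREE]
Op 5: a = realloc(a, 8) -> a = 18; heap: [0-12 FREE][13-17 ALLOC][18-25 ALLOC][26-47 FREE]
Op 6: c = malloc(4) -> c = 0; heap: [0-3 ALLOC][4-12 FREE][13-17 ALLOC][18-25 ALLOC][26-47 FREE]
free(a): a = 18 -> block [18-25 ALLOC]; mark free, coalesce with adjacent free neighbors -> [0-3 ALLOC][4-12 FREE][13-17 ALLOC][18-47 FREE]

Answer: [0-3 ALLOC][4-12 FREE][13-17 ALLOC][18-47 FREE]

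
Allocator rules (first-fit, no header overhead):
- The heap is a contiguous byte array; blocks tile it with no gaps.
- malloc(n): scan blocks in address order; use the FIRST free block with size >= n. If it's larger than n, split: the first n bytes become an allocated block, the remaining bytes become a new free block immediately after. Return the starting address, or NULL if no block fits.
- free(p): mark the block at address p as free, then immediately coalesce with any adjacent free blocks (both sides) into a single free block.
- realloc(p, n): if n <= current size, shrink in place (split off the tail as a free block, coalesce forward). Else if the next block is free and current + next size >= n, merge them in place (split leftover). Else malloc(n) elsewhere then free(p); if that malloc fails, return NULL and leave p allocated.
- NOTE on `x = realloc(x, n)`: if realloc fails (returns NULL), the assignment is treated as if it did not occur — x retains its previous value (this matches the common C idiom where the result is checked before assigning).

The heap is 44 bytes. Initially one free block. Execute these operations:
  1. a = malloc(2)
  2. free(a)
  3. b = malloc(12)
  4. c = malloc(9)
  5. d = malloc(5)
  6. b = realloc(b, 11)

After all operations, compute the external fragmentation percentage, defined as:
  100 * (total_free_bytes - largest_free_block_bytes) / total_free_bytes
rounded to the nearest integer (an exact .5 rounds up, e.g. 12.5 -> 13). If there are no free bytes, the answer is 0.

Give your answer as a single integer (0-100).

Op 1: a = malloc(2) -> a = 0; heap: [0-1 ALLOC][2-43 FREE]
Op 2: free(a) -> (freed a); heap: [0-43 FREE]
Op 3: b = malloc(12) -> b = 0; heap: [0-11 ALLOC][12-43 FREE]
Op 4: c = malloc(9) -> c = 12; heap: [0-11 ALLOC][12-20 ALLOC][21-43 FREE]
Op 5: d = malloc(5) -> d = 21; heap: [0-11 ALLOC][12-20 ALLOC][21-25 ALLOC][26-43 FREE]
Op 6: b = realloc(b, 11) -> b = 0; heap: [0-10 ALLOC][11-11 FREE][12-20 ALLOC][21-25 ALLOC][26-43 FREE]
Free blocks: [1 18] total_free=19 largest=18 -> 100*(19-18)/19 = 100/19 ≈ 5.263 -> rounds to 5

Answer: 5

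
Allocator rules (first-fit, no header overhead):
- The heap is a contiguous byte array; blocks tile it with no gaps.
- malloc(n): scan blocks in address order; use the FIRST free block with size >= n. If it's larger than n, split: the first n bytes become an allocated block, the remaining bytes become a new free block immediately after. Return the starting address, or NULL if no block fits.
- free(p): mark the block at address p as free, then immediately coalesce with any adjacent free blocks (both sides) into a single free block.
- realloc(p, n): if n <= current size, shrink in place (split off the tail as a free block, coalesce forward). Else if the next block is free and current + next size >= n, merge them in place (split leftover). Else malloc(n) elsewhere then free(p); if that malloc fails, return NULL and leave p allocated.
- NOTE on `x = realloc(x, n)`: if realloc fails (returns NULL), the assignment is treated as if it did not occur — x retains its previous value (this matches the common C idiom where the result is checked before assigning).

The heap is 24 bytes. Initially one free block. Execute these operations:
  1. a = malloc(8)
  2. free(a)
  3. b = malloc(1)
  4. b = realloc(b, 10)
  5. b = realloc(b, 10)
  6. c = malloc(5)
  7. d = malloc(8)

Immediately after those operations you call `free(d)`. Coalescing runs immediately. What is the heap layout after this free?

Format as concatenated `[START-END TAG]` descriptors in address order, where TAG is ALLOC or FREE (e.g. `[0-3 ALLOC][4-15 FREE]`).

Answer: [0-9 ALLOC][10-14 ALLOC][15-23 FREE]

Derivation:
Op 1: a = malloc(8) -> a = 0; heap: [0-7 ALLOC][8-23 FREE]
Op 2: free(a) -> (freed a); heap: [0-23 FREE]
Op 3: b = malloc(1) -> b = 0; heap: [0-0 ALLOC][1-23 FREE]
Op 4: b = realloc(b, 10) -> b = 0; heap: [0-9 ALLOC][10-23 FREE]
Op 5: b = realloc(b, 10) -> b = 0; heap: [0-9 ALLOC][10-23 FREE]
Op 6: c = malloc(5) -> c = 10; heap: [0-9 ALLOC][10-14 ALLOC][15-23 FREE]
Op 7: d = malloc(8) -> d = 15; heap: [0-9 ALLOC][10-14 ALLOC][15-22 ALLOC][23-23 FREE]
free(d): d = 15 -> block [15-22 ALLOC]; mark free, coalesce with adjacent free neighbors -> [0-9 ALLOC][10-14 ALLOC][15-23 FREE]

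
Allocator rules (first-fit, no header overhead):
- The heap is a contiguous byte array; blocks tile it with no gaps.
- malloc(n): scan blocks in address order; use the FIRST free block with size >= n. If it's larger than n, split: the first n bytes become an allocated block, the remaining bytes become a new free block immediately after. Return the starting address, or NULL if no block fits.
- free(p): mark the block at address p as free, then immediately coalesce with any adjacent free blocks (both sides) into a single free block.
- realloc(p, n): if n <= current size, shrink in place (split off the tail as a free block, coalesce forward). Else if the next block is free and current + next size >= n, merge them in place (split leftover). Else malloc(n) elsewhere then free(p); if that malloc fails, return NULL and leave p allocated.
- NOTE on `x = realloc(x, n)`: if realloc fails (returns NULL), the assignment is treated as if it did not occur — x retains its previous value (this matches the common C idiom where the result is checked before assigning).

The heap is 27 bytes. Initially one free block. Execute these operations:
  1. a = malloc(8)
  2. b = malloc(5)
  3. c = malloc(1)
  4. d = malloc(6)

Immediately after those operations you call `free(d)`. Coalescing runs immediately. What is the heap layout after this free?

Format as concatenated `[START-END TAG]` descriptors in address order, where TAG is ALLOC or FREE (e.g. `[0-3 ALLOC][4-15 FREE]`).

Op 1: a = malloc(8) -> a = 0; heap: [0-7 ALLOC][8-26 FREE]
Op 2: b = malloc(5) -> b = 8; heap: [0-7 ALLOC][8-12 ALLOC][13-26 FREE]
Op 3: c = malloc(1) -> c = 13; heap: [0-7 ALLOC][8-12 ALLOC][13-13 ALLOC][14-26 FREE]
Op 4: d = malloc(6) -> d = 14; heap: [0-7 ALLOC][8-12 ALLOC][13-13 ALLOC][14-19 ALLOC][20-26 FREE]
free(d): d = 14 -> block [14-19 ALLOC]; mark free, coalesce with adjacent free neighbors -> [0-7 ALLOC][8-12 ALLOC][13-13 ALLOC][14-26 FREE]

Answer: [0-7 ALLOC][8-12 ALLOC][13-13 ALLOC][14-26 FREE]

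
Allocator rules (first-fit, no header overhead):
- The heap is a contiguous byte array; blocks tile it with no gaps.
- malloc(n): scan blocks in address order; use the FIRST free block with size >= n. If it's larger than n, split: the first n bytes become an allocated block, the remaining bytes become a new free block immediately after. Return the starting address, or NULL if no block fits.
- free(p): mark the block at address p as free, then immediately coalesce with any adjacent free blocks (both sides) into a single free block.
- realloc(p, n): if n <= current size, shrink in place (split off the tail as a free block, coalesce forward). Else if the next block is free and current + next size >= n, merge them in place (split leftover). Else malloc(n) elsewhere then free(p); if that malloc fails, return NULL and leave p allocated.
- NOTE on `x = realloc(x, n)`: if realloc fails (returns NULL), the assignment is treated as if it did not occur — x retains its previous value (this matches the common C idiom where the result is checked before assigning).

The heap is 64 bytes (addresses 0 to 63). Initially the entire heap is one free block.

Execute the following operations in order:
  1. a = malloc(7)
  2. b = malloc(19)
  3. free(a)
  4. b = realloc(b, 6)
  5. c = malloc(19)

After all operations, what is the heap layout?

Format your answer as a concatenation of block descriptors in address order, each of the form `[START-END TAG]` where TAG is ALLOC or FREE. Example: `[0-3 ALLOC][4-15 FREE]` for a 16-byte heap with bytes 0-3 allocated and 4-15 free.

Op 1: a = malloc(7) -> a = 0; heap: [0-6 ALLOC][7-63 FREE]
Op 2: b = malloc(19) -> b = 7; heap: [0-6 ALLOC][7-25 ALLOC][26-63 FREE]
Op 3: free(a) -> (freed a); heap: [0-6 FREE][7-25 ALLOC][26-63 FREE]
Op 4: b = realloc(b, 6) -> b = 7; heap: [0-6 FREE][7-12 ALLOC][13-63 FREE]
Op 5: c = malloc(19) -> c = 13; heap: [0-6 FREE][7-12 ALLOC][13-31 ALLOC][32-63 FREE]

Answer: [0-6 FREE][7-12 ALLOC][13-31 ALLOC][32-63 FREE]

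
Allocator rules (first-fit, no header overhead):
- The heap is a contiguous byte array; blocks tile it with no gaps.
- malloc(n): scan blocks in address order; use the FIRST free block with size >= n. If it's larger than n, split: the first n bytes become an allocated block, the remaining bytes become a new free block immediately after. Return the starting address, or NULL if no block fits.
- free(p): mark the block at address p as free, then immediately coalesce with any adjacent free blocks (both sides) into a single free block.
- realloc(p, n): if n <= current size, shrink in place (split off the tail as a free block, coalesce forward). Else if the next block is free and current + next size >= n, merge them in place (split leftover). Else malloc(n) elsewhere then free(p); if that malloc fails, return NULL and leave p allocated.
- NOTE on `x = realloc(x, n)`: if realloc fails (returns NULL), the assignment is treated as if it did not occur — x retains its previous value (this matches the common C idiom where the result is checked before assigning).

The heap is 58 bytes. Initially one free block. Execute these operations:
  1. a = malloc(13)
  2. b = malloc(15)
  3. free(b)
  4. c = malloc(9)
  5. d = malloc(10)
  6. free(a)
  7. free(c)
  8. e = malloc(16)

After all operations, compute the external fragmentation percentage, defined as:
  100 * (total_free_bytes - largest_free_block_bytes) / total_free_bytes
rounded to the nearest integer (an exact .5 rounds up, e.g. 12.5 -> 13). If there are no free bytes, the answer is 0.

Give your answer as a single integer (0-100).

Op 1: a = malloc(13) -> a = 0; heap: [0-12 ALLOC][13-57 FREE]
Op 2: b = malloc(15) -> b = 13; heap: [0-12 ALLOC][13-27 ALLOC][28-57 FREE]
Op 3: free(b) -> (freed b); heap: [0-12 ALLOC][13-57 FREE]
Op 4: c = malloc(9) -> c = 13; heap: [0-12 ALLOC][13-21 ALLOC][22-57 FREE]
Op 5: d = malloc(10) -> d = 22; heap: [0-12 ALLOC][13-21 ALLOC][22-31 ALLOC][32-57 FREE]
Op 6: free(a) -> (freed a); heap: [0-12 FREE][13-21 ALLOC][22-31 ALLOC][32-57 FREE]
Op 7: free(c) -> (freed c); heap: [0-21 FREE][22-31 ALLOC][32-57 FREE]
Op 8: e = malloc(16) -> e = 0; heap: [0-15 ALLOC][16-21 FREE][22-31 ALLOC][32-57 FREE]
Free blocks: [6 26] total_free=32 largest=26 -> 100*(32-26)/32 = 600/32 = 18.75 -> rounds to 19

Answer: 19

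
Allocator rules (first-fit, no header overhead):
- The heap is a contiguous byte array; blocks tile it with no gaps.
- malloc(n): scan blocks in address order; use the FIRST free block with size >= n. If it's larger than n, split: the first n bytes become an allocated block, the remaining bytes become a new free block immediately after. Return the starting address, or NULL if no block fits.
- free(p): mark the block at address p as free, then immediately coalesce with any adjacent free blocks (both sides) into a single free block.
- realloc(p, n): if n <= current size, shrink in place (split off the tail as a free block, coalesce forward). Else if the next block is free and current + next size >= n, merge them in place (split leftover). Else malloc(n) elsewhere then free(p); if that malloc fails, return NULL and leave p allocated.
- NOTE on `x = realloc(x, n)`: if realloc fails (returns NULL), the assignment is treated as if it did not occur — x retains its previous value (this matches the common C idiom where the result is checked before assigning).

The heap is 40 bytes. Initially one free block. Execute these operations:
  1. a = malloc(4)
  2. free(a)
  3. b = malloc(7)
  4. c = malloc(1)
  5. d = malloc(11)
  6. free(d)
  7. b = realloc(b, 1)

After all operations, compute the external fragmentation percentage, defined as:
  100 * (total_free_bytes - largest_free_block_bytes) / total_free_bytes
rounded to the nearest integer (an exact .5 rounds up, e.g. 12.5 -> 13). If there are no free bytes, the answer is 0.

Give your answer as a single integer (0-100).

Op 1: a = malloc(4) -> a = 0; heap: [0-3 ALLOC][4-39 FREE]
Op 2: free(a) -> (freed a); heap: [0-39 FREE]
Op 3: b = malloc(7) -> b = 0; heap: [0-6 ALLOC][7-39 FREE]
Op 4: c = malloc(1) -> c = 7; heap: [0-6 ALLOC][7-7 ALLOC][8-39 FREE]
Op 5: d = malloc(11) -> d = 8; heap: [0-6 ALLOC][7-7 ALLOC][8-18 ALLOC][19-39 FREE]
Op 6: free(d) -> (freed d); heap: [0-6 ALLOC][7-7 ALLOC][8-39 FREE]
Op 7: b = realloc(b, 1) -> b = 0; heap: [0-0 ALLOC][1-6 FREE][7-7 ALLOC][8-39 FREE]
Free blocks: [6 32] total_free=38 largest=32 -> 100*(38-32)/38 = 600/38 ≈ 15.789 -> rounds to 16

Answer: 16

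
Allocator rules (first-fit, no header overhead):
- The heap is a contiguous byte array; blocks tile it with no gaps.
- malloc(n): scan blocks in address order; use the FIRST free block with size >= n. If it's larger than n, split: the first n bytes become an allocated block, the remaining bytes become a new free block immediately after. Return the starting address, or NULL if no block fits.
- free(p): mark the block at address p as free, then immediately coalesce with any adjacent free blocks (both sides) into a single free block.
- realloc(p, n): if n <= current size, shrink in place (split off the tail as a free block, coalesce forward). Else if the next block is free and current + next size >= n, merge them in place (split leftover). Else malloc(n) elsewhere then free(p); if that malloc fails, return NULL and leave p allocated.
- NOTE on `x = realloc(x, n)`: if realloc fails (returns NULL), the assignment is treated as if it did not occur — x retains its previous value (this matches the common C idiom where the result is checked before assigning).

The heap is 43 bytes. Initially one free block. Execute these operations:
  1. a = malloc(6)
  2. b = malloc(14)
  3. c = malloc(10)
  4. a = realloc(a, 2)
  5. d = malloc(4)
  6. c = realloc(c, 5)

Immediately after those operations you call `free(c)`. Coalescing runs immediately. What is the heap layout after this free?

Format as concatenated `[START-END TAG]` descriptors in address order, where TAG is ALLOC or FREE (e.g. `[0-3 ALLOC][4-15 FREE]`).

Op 1: a = malloc(6) -> a = 0; heap: [0-5 ALLOC][6-42 FREE]
Op 2: b = malloc(14) -> b = 6; heap: [0-5 ALLOC][6-19 ALLOC][20-42 FREE]
Op 3: c = malloc(10) -> c = 20; heap: [0-5 ALLOC][6-19 ALLOC][20-29 ALLOC][30-42 FREE]
Op 4: a = realloc(a, 2) -> a = 0; heap: [0-1 ALLOC][2-5 FREE][6-19 ALLOC][20-29 ALLOC][30-42 FREE]
Op 5: d = malloc(4) -> d = 2; heap: [0-1 ALLOC][2-5 ALLOC][6-19 ALLOC][20-29 ALLOC][30-42 FREE]
Op 6: c = realloc(c, 5) -> c = 20; heap: [0-1 ALLOC][2-5 ALLOC][6-19 ALLOC][20-24 ALLOC][25-42 FREE]
free(c): c = 20 -> block [20-24 ALLOC]; mark free, coalesce with adjacent free neighbors -> [0-1 ALLOC][2-5 ALLOC][6-19 ALLOC][20-42 FREE]

Answer: [0-1 ALLOC][2-5 ALLOC][6-19 ALLOC][20-42 FREE]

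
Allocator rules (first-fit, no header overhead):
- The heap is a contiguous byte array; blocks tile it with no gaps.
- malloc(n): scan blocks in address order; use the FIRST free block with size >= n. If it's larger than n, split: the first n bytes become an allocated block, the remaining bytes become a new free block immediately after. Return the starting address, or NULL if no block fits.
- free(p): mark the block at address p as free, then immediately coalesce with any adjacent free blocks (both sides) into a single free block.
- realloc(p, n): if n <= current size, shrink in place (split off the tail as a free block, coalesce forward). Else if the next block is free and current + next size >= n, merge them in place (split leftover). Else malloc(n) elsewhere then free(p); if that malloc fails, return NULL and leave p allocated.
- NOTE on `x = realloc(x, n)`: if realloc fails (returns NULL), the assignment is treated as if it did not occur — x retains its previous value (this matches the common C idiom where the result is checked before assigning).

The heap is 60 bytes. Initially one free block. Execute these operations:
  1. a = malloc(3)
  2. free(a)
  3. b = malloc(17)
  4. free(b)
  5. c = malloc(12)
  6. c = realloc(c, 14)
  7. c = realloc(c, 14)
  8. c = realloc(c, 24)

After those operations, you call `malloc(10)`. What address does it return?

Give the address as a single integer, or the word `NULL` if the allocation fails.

Answer: 24

Derivation:
Op 1: a = malloc(3) -> a = 0; heap: [0-2 ALLOC][3-59 FREE]
Op 2: free(a) -> (freed a); heap: [0-59 FREE]
Op 3: b = malloc(17) -> b = 0; heap: [0-16 ALLOC][17-59 FREE]
Op 4: free(b) -> (freed b); heap: [0-59 FREE]
Op 5: c = malloc(12) -> c = 0; heap: [0-11 ALLOC][12-59 FREE]
Op 6: c = realloc(c, 14) -> c = 0; heap: [0-13 ALLOC][14-59 FREE]
Op 7: c = realloc(c, 14) -> c = 0; heap: [0-13 ALLOC][14-59 FREE]
Op 8: c = realloc(c, 24) -> c = 0; heap: [0-23 ALLOC][24-59 FREE]
malloc(10): first-fit scan over [0-23 ALLOC][24-59 FREE] -> 24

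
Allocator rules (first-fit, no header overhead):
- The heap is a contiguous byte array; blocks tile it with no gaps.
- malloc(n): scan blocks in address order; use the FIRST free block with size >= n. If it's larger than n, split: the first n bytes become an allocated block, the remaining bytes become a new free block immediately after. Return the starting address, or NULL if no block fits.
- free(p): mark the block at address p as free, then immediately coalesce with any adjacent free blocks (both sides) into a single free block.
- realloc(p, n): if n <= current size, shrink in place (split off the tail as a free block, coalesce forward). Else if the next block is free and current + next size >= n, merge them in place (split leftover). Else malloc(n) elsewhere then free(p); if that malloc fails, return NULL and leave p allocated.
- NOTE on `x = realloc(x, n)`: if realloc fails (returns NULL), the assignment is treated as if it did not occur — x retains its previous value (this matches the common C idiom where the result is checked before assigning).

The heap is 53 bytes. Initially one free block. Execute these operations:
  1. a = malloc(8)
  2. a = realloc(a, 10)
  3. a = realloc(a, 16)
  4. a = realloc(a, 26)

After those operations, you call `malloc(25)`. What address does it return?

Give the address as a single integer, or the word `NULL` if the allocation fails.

Op 1: a = malloc(8) -> a = 0; heap: [0-7 ALLOC][8-52 FREE]
Op 2: a = realloc(a, 10) -> a = 0; heap: [0-9 ALLOC][10-52 FREE]
Op 3: a = realloc(a, 16) -> a = 0; heap: [0-15 ALLOC][16-52 FREE]
Op 4: a = realloc(a, 26) -> a = 0; heap: [0-25 ALLOC][26-52 FREE]
malloc(25): first-fit scan over [0-25 ALLOC][26-52 FREE] -> 26

Answer: 26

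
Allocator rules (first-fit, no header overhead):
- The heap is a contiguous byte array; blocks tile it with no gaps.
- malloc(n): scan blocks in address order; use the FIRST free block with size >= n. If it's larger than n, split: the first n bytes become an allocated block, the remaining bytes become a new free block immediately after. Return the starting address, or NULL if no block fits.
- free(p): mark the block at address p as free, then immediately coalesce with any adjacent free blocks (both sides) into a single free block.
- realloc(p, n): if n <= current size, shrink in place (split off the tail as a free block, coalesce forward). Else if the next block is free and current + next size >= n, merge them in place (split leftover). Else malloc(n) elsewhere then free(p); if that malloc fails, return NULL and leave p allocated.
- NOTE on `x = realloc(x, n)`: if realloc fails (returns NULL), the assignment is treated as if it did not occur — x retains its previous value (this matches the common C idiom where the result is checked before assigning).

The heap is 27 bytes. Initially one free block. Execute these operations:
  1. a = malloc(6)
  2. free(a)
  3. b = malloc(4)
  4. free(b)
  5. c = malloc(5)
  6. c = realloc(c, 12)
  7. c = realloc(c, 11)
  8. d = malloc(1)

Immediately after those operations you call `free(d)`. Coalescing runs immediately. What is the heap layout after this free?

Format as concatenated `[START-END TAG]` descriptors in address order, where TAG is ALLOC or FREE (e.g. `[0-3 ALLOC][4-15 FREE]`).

Answer: [0-10 ALLOC][11-26 FREE]

Derivation:
Op 1: a = malloc(6) -> a = 0; heap: [0-5 ALLOC][6-26 FREE]
Op 2: free(a) -> (freed a); heap: [0-26 FREE]
Op 3: b = malloc(4) -> b = 0; heap: [0-3 ALLOC][4-26 FREE]
Op 4: free(b) -> (freed b); heap: [0-26 FREE]
Op 5: c = malloc(5) -> c = 0; heap: [0-4 ALLOC][5-26 FREE]
Op 6: c = realloc(c, 12) -> c = 0; heap: [0-11 ALLOC][12-26 FREE]
Op 7: c = realloc(c, 11) -> c = 0; heap: [0-10 ALLOC][11-26 FREE]
Op 8: d = malloc(1) -> d = 11; heap: [0-10 ALLOC][11-11 ALLOC][12-26 FREE]
free(d): d = 11 -> block [11-11 ALLOC]; mark free, coalesce with adjacent free neighbors -> [0-10 ALLOC][11-26 FREE]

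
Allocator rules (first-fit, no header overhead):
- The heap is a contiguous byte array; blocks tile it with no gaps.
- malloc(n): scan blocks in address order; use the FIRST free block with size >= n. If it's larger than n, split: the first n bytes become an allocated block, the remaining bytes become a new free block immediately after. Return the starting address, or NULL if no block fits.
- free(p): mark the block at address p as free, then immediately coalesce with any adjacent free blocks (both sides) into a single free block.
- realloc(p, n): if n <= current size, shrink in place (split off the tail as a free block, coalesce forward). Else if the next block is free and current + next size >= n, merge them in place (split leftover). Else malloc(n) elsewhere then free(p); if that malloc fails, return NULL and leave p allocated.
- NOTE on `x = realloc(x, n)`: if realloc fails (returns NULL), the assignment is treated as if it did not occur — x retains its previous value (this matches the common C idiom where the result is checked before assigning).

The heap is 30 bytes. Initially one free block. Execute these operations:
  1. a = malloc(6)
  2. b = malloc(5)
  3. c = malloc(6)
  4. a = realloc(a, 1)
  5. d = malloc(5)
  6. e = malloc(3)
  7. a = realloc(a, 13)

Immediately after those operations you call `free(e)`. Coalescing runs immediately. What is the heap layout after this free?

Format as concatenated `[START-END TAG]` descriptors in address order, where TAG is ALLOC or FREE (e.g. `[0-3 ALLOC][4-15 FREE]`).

Answer: [0-0 ALLOC][1-5 ALLOC][6-10 ALLOC][11-16 ALLOC][17-29 FREE]

Derivation:
Op 1: a = malloc(6) -> a = 0; heap: [0-5 ALLOC][6-29 FREE]
Op 2: b = malloc(5) -> b = 6; heap: [0-5 ALLOC][6-10 ALLOC][11-29 FREE]
Op 3: c = malloc(6) -> c = 11; heap: [0-5 ALLOC][6-10 ALLOC][11-16 ALLOC][17-29 FREE]
Op 4: a = realloc(a, 1) -> a = 0; heap: [0-0 ALLOC][1-5 FREE][6-10 ALLOC][11-16 ALLOC][17-29 FREE]
Op 5: d = malloc(5) -> d = 1; heap: [0-0 ALLOC][1-5 ALLOC][6-10 ALLOC][11-16 ALLOC][17-29 FREE]
Op 6: e = malloc(3) -> e = 17; heap: [0-0 ALLOC][1-5 ALLOC][6-10 ALLOC][11-16 ALLOC][17-19 ALLOC][20-29 FREE]
Op 7: a = realloc(a, 13) -> NULL (a unchanged); heap: [0-0 ALLOC][1-5 ALLOC][6-10 ALLOC][11-16 ALLOC][17-19 ALLOC][20-29 FREE]
free(e): e = 17 -> block [17-19 ALLOC]; mark free, coalesce with adjacent free neighbors -> [0-0 ALLOC][1-5 ALLOC][6-10 ALLOC][11-16 ALLOC][17-29 FREE]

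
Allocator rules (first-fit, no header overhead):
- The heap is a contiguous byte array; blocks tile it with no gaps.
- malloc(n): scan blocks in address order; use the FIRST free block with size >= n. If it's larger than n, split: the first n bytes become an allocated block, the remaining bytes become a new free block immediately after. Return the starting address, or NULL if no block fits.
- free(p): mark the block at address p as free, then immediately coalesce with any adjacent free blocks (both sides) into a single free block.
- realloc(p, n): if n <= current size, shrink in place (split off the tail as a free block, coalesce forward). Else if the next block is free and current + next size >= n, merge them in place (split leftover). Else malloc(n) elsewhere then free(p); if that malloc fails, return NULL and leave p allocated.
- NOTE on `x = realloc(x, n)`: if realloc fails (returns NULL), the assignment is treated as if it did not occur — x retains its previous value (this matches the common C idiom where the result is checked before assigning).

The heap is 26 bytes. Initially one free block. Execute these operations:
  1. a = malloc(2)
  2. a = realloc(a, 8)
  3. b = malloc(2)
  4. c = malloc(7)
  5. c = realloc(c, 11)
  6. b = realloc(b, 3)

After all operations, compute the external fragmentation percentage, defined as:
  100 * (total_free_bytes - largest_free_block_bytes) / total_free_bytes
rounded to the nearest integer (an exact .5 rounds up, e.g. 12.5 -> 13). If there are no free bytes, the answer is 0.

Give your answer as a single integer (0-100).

Answer: 50

Derivation:
Op 1: a = malloc(2) -> a = 0; heap: [0-1 ALLOC][2-25 FREE]
Op 2: a = realloc(a, 8) -> a = 0; heap: [0-7 ALLOC][8-25 FREE]
Op 3: b = malloc(2) -> b = 8; heap: [0-7 ALLOC][8-9 ALLOC][10-25 FREE]
Op 4: c = malloc(7) -> c = 10; heap: [0-7 ALLOC][8-9 ALLOC][10-16 ALLOC][17-25 FREE]
Op 5: c = realloc(c, 11) -> c = 10; heap: [0-7 ALLOC][8-9 ALLOC][10-20 ALLOC][21-25 FREE]
Op 6: b = realloc(b, 3) -> b = 21; heap: [0-7 ALLOC][8-9 FREE][10-20 ALLOC][21-23 ALLOC][24-25 FREE]
Free blocks: [2 2] total_free=4 largest=2 -> 100*(4-2)/4 = 200/4 = 50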